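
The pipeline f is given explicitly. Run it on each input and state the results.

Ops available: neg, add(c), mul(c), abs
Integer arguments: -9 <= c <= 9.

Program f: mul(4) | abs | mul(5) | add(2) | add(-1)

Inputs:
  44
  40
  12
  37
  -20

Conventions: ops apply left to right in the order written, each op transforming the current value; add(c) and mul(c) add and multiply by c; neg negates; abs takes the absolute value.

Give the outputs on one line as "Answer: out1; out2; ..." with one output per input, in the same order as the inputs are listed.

Execution, op by op:
  44 -> 176 -> 176 -> 880 -> 882 -> 881
  40 -> 160 -> 160 -> 800 -> 802 -> 801
  12 -> 48 -> 48 -> 240 -> 242 -> 241
  37 -> 148 -> 148 -> 740 -> 742 -> 741
  -20 -> -80 -> 80 -> 400 -> 402 -> 401

881; 801; 241; 741; 401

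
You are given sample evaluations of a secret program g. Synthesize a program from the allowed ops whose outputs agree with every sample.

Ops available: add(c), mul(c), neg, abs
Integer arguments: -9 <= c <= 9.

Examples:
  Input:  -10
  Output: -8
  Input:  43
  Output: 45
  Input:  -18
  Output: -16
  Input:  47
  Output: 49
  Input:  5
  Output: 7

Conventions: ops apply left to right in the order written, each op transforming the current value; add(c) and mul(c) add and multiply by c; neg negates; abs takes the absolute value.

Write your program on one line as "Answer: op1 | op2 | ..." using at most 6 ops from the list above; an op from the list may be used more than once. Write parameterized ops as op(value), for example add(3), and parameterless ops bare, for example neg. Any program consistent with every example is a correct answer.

add(-5) | neg | add(-6) | neg | add(1)

Check, running the answer program on each example:
  -10 -> -15 -> 15 -> 9 -> -9 -> -8
  43 -> 38 -> -38 -> -44 -> 44 -> 45
  -18 -> -23 -> 23 -> 17 -> -17 -> -16
  47 -> 42 -> -42 -> -48 -> 48 -> 49
  5 -> 0 -> 0 -> -6 -> 6 -> 7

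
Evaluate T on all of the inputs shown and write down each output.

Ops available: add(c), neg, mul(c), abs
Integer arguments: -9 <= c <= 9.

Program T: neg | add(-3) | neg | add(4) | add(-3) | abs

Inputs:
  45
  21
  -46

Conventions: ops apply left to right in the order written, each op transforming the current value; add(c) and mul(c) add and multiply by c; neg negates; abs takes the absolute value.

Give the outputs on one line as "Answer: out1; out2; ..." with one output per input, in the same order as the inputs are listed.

49; 25; 42

Execution, op by op:
  45 -> -45 -> -48 -> 48 -> 52 -> 49 -> 49
  21 -> -21 -> -24 -> 24 -> 28 -> 25 -> 25
  -46 -> 46 -> 43 -> -43 -> -39 -> -42 -> 42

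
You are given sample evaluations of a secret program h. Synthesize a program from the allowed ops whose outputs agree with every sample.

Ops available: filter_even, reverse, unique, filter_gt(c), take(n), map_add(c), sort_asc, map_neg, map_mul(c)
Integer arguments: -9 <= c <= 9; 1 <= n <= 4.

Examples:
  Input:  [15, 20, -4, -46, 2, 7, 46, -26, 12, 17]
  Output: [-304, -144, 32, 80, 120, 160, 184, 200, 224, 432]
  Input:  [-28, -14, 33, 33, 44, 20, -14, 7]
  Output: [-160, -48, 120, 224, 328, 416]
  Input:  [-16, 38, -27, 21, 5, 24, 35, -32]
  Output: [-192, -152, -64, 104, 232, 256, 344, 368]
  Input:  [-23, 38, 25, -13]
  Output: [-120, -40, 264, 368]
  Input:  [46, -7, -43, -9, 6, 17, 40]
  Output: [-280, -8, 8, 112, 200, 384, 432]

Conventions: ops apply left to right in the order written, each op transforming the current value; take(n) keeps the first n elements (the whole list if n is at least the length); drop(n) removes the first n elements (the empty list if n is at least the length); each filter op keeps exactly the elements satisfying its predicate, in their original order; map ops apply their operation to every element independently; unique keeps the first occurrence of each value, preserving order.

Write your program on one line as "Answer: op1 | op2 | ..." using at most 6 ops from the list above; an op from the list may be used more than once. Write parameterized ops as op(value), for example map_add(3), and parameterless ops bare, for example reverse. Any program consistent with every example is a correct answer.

map_neg | map_add(-8) | map_mul(8) | map_neg | sort_asc | unique

Check, running the answer program on each example:
  [15, 20, -4, -46, 2, 7, 46, -26, 12, 17] -> [-15, -20, 4, 46, -2, -7, -46, 26, -12, -17] -> [-23, -28, -4, 38, -10, -15, -54, 18, -20, -25] -> [-184, -224, -32, 304, -80, -120, -432, 144, -160, -200] -> [184, 224, 32, -304, 80, 120, 432, -144, 160, 200] -> [-304, -144, 32, 80, 120, 160, 184, 200, 224, 432] -> [-304, -144, 32, 80, 120, 160, 184, 200, 224, 432]
  [-28, -14, 33, 33, 44, 20, -14, 7] -> [28, 14, -33, -33, -44, -20, 14, -7] -> [20, 6, -41, -41, -52, -28, 6, -15] -> [160, 48, -328, -328, -416, -224, 48, -120] -> [-160, -48, 328, 328, 416, 224, -48, 120] -> [-160, -48, -48, 120, 224, 328, 328, 416] -> [-160, -48, 120, 224, 328, 416]
  [-16, 38, -27, 21, 5, 24, 35, -32] -> [16, -38, 27, -21, -5, -24, -35, 32] -> [8, -46, 19, -29, -13, -32, -43, 24] -> [64, -368, 152, -232, -104, -256, -344, 192] -> [-64, 368, -152, 232, 104, 256, 344, -192] -> [-192, -152, -64, 104, 232, 256, 344, 368] -> [-192, -152, -64, 104, 232, 256, 344, 368]
  [-23, 38, 25, -13] -> [23, -38, -25, 13] -> [15, -46, -33, 5] -> [120, -368, -264, 40] -> [-120, 368, 264, -40] -> [-120, -40, 264, 368] -> [-120, -40, 264, 368]
  [46, -7, -43, -9, 6, 17, 40] -> [-46, 7, 43, 9, -6, -17, -40] -> [-54, -1, 35, 1, -14, -25, -48] -> [-432, -8, 280, 8, -112, -200, -384] -> [432, 8, -280, -8, 112, 200, 384] -> [-280, -8, 8, 112, 200, 384, 432] -> [-280, -8, 8, 112, 200, 384, 432]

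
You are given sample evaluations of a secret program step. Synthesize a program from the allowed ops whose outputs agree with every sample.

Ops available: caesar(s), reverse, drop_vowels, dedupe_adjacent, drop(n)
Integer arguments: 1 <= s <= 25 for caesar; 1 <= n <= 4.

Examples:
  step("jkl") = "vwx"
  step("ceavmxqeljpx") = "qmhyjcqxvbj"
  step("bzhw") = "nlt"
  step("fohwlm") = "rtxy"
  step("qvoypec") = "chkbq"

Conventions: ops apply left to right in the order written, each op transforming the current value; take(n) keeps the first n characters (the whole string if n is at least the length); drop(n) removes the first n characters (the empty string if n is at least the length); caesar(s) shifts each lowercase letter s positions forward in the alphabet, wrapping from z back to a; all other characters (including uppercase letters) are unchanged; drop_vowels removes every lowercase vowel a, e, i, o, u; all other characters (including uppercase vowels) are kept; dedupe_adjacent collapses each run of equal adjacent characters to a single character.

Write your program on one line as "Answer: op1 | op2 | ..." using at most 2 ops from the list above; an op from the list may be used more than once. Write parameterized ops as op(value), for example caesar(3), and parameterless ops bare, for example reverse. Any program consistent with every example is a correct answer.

caesar(12) | drop_vowels

Check, running the answer program on each example:
  "jkl" -> "vwx" -> "vwx"
  "ceavmxqeljpx" -> "oqmhyjcqxvbj" -> "qmhyjcqxvbj"
  "bzhw" -> "nlti" -> "nlt"
  "fohwlm" -> "ratixy" -> "rtxy"
  "qvoypec" -> "chakbqo" -> "chkbq"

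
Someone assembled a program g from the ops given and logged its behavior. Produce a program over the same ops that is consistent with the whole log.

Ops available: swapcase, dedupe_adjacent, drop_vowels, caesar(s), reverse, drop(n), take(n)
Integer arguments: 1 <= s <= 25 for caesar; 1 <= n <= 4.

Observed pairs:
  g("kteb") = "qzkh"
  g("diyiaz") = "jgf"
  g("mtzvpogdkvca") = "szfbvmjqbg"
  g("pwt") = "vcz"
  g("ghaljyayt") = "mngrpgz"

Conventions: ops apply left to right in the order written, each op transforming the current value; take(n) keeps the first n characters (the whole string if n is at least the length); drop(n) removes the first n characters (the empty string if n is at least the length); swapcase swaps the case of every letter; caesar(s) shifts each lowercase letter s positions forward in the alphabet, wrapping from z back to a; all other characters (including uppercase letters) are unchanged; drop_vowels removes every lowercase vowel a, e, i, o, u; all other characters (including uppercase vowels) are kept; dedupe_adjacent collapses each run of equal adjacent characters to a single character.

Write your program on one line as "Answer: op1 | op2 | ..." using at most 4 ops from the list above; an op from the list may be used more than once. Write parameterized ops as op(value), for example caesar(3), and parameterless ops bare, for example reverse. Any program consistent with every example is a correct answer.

caesar(12) | caesar(20) | drop_vowels

Check, running the answer program on each example:
  "kteb" -> "wfqn" -> "qzkh" -> "qzkh"
  "diyiaz" -> "pukuml" -> "joeogf" -> "jgf"
  "mtzvpogdkvca" -> "yflhbaspwhom" -> "szfbvumjqbig" -> "szfbvmjqbg"
  "pwt" -> "bif" -> "vcz" -> "vcz"
  "ghaljyayt" -> "stmxvkmkf" -> "mngrpegez" -> "mngrpgz"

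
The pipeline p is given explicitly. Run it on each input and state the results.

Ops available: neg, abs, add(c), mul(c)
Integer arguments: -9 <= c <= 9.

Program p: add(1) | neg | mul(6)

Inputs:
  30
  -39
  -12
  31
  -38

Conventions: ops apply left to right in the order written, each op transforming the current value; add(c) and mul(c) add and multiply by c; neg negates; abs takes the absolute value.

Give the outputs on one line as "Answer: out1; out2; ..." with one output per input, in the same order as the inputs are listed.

Execution, op by op:
  30 -> 31 -> -31 -> -186
  -39 -> -38 -> 38 -> 228
  -12 -> -11 -> 11 -> 66
  31 -> 32 -> -32 -> -192
  -38 -> -37 -> 37 -> 222

-186; 228; 66; -192; 222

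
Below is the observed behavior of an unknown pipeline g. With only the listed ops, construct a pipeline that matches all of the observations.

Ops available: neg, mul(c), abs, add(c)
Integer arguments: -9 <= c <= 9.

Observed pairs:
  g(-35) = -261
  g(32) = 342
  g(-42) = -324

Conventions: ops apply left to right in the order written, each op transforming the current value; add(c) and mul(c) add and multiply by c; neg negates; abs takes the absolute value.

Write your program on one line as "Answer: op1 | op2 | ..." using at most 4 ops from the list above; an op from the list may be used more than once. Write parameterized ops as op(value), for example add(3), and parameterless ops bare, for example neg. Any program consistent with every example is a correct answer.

add(6) | neg | mul(9) | neg

Check, running the answer program on each example:
  -35 -> -29 -> 29 -> 261 -> -261
  32 -> 38 -> -38 -> -342 -> 342
  -42 -> -36 -> 36 -> 324 -> -324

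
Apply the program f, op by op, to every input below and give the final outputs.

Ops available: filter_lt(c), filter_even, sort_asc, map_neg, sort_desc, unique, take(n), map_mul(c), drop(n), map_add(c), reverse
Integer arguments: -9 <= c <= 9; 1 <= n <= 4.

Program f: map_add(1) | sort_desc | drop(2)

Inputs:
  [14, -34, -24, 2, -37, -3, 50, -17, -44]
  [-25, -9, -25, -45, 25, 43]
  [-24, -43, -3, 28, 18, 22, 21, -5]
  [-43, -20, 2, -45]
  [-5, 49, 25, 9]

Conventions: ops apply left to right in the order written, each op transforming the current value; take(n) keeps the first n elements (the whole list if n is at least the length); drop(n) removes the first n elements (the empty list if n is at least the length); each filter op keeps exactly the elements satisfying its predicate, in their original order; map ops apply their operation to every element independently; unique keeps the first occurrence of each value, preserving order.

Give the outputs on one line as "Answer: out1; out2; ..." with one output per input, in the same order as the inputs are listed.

[3, -2, -16, -23, -33, -36, -43]; [-8, -24, -24, -44]; [22, 19, -2, -4, -23, -42]; [-42, -44]; [10, -4]

Execution, op by op:
  [14, -34, -24, 2, -37, -3, 50, -17, -44] -> [15, -33, -23, 3, -36, -2, 51, -16, -43] -> [51, 15, 3, -2, -16, -23, -33, -36, -43] -> [3, -2, -16, -23, -33, -36, -43]
  [-25, -9, -25, -45, 25, 43] -> [-24, -8, -24, -44, 26, 44] -> [44, 26, -8, -24, -24, -44] -> [-8, -24, -24, -44]
  [-24, -43, -3, 28, 18, 22, 21, -5] -> [-23, -42, -2, 29, 19, 23, 22, -4] -> [29, 23, 22, 19, -2, -4, -23, -42] -> [22, 19, -2, -4, -23, -42]
  [-43, -20, 2, -45] -> [-42, -19, 3, -44] -> [3, -19, -42, -44] -> [-42, -44]
  [-5, 49, 25, 9] -> [-4, 50, 26, 10] -> [50, 26, 10, -4] -> [10, -4]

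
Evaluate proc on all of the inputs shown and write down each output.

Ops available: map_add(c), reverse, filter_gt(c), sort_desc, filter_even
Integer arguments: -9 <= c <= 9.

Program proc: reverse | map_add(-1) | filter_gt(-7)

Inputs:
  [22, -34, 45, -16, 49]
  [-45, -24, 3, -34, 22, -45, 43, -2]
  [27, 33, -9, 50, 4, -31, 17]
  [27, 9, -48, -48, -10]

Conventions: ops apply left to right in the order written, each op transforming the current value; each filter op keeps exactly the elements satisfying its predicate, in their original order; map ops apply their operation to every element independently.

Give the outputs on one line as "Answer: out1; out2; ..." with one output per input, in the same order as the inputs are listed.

[48, 44, 21]; [-3, 42, 21, 2]; [16, 3, 49, 32, 26]; [8, 26]

Execution, op by op:
  [22, -34, 45, -16, 49] -> [49, -16, 45, -34, 22] -> [48, -17, 44, -35, 21] -> [48, 44, 21]
  [-45, -24, 3, -34, 22, -45, 43, -2] -> [-2, 43, -45, 22, -34, 3, -24, -45] -> [-3, 42, -46, 21, -35, 2, -25, -46] -> [-3, 42, 21, 2]
  [27, 33, -9, 50, 4, -31, 17] -> [17, -31, 4, 50, -9, 33, 27] -> [16, -32, 3, 49, -10, 32, 26] -> [16, 3, 49, 32, 26]
  [27, 9, -48, -48, -10] -> [-10, -48, -48, 9, 27] -> [-11, -49, -49, 8, 26] -> [8, 26]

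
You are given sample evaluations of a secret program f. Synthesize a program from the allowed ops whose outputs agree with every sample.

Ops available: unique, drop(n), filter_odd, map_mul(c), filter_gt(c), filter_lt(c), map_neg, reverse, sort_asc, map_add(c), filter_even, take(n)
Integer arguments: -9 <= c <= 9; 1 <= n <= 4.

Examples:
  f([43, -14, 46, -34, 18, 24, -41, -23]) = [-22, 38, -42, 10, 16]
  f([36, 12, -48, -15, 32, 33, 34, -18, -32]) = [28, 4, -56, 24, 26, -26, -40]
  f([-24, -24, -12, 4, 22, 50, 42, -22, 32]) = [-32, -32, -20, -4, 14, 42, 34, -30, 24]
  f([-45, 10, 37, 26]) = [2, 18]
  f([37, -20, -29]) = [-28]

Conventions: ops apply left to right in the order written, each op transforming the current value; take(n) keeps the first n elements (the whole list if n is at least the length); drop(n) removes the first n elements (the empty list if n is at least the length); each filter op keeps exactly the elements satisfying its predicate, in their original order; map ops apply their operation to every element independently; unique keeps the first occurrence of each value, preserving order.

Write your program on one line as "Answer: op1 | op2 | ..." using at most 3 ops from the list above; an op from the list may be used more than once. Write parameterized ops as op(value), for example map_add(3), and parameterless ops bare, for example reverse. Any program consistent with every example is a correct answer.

map_add(-8) | filter_even

Check, running the answer program on each example:
  [43, -14, 46, -34, 18, 24, -41, -23] -> [35, -22, 38, -42, 10, 16, -49, -31] -> [-22, 38, -42, 10, 16]
  [36, 12, -48, -15, 32, 33, 34, -18, -32] -> [28, 4, -56, -23, 24, 25, 26, -26, -40] -> [28, 4, -56, 24, 26, -26, -40]
  [-24, -24, -12, 4, 22, 50, 42, -22, 32] -> [-32, -32, -20, -4, 14, 42, 34, -30, 24] -> [-32, -32, -20, -4, 14, 42, 34, -30, 24]
  [-45, 10, 37, 26] -> [-53, 2, 29, 18] -> [2, 18]
  [37, -20, -29] -> [29, -28, -37] -> [-28]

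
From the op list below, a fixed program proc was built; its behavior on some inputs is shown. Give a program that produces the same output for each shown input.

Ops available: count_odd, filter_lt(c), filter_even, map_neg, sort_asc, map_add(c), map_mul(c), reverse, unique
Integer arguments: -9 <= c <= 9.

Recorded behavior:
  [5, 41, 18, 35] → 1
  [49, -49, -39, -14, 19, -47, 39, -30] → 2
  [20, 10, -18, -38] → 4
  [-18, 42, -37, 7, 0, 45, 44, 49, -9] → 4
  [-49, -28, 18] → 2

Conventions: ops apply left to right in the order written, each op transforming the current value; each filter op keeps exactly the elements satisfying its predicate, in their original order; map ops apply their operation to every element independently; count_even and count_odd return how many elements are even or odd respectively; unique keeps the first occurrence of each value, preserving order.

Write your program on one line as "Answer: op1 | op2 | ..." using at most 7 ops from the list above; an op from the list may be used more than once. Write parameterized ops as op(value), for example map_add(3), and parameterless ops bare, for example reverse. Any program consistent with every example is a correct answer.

map_mul(-1) | map_add(-4) | map_add(7) | map_add(-2) | map_neg | count_odd

Check, running the answer program on each example:
  [5, 41, 18, 35] -> [-5, -41, -18, -35] -> [-9, -45, -22, -39] -> [-2, -38, -15, -32] -> [-4, -40, -17, -34] -> [4, 40, 17, 34] -> 1
  [49, -49, -39, -14, 19, -47, 39, -30] -> [-49, 49, 39, 14, -19, 47, -39, 30] -> [-53, 45, 35, 10, -23, 43, -43, 26] -> [-46, 52, 42, 17, -16, 50, -36, 33] -> [-48, 50, 40, 15, -18, 48, -38, 31] -> [48, -50, -40, -15, 18, -48, 38, -31] -> 2
  [20, 10, -18, -38] -> [-20, -10, 18, 38] -> [-24, -14, 14, 34] -> [-17, -7, 21, 41] -> [-19, -9, 19, 39] -> [19, 9, -19, -39] -> 4
  [-18, 42, -37, 7, 0, 45, 44, 49, -9] -> [18, -42, 37, -7, 0, -45, -44, -49, 9] -> [14, -46, 33, -11, -4, -49, -48, -53, 5] -> [21, -39, 40, -4, 3, -42, -41, -46, 12] -> [19, -41, 38, -6, 1, -44, -43, -48, 10] -> [-19, 41, -38, 6, -1, 44, 43, 48, -10] -> 4
  [-49, -28, 18] -> [49, 28, -18] -> [45, 24, -22] -> [52, 31, -15] -> [50, 29, -17] -> [-50, -29, 17] -> 2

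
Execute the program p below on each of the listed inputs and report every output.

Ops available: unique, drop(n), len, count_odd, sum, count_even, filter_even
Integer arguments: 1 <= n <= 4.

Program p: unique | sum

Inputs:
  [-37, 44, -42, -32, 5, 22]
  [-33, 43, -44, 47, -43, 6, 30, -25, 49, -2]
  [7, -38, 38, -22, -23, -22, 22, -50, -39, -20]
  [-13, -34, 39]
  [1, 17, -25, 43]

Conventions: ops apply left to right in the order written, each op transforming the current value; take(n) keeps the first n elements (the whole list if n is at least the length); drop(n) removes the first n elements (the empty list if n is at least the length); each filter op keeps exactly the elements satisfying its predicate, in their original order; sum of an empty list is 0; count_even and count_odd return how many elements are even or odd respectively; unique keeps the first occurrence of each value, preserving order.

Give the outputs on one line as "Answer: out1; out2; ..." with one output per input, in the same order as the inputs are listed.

-40; 28; -125; -8; 36

Execution, op by op:
  [-37, 44, -42, -32, 5, 22] -> [-37, 44, -42, -32, 5, 22] -> -40
  [-33, 43, -44, 47, -43, 6, 30, -25, 49, -2] -> [-33, 43, -44, 47, -43, 6, 30, -25, 49, -2] -> 28
  [7, -38, 38, -22, -23, -22, 22, -50, -39, -20] -> [7, -38, 38, -22, -23, 22, -50, -39, -20] -> -125
  [-13, -34, 39] -> [-13, -34, 39] -> -8
  [1, 17, -25, 43] -> [1, 17, -25, 43] -> 36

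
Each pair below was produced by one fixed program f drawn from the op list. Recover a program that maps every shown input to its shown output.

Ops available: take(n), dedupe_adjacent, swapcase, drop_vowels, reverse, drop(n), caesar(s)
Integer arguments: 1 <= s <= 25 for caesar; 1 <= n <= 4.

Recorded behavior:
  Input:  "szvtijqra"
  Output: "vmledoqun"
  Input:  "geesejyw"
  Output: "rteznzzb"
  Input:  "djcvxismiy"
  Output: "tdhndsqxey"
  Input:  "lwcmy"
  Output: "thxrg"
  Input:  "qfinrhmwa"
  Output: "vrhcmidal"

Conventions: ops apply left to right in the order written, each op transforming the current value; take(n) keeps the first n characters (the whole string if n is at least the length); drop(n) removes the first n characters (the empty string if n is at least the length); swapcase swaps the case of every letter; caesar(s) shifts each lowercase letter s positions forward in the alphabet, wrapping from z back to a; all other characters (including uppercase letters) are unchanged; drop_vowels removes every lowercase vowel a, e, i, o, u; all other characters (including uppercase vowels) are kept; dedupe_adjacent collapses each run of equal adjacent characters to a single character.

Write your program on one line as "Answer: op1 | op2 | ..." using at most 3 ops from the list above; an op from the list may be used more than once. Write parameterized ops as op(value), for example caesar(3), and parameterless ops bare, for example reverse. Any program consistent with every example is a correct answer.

caesar(21) | reverse

Check, running the answer program on each example:
  "szvtijqra" -> "nuqodelmv" -> "vmledoqun"
  "geesejyw" -> "bzznzetr" -> "rteznzzb"
  "djcvxismiy" -> "yexqsdnhdt" -> "tdhndsqxey"
  "lwcmy" -> "grxht" -> "thxrg"
  "qfinrhmwa" -> "ladimchrv" -> "vrhcmidal"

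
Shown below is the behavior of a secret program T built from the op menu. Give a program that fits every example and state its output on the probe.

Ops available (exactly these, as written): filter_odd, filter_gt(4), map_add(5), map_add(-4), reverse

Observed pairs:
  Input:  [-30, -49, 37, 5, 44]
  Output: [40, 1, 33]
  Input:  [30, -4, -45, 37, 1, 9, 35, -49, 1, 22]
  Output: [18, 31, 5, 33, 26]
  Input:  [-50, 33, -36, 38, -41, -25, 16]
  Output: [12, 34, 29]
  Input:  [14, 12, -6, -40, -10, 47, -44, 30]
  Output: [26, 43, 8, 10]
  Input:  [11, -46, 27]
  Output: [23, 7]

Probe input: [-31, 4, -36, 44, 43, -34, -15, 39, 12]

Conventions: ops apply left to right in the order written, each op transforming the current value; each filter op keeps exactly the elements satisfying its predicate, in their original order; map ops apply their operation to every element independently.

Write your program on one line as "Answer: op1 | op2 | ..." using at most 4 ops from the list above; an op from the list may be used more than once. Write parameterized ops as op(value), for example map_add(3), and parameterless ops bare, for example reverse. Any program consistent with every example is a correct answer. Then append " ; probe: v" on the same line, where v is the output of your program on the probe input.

reverse | filter_gt(4) | map_add(-4) ; probe: [8, 35, 39, 40]

Check, running the answer program on each example:
  [-30, -49, 37, 5, 44] -> [44, 5, 37, -49, -30] -> [44, 5, 37] -> [40, 1, 33]
  [30, -4, -45, 37, 1, 9, 35, -49, 1, 22] -> [22, 1, -49, 35, 9, 1, 37, -45, -4, 30] -> [22, 35, 9, 37, 30] -> [18, 31, 5, 33, 26]
  [-50, 33, -36, 38, -41, -25, 16] -> [16, -25, -41, 38, -36, 33, -50] -> [16, 38, 33] -> [12, 34, 29]
  [14, 12, -6, -40, -10, 47, -44, 30] -> [30, -44, 47, -10, -40, -6, 12, 14] -> [30, 47, 12, 14] -> [26, 43, 8, 10]
  [11, -46, 27] -> [27, -46, 11] -> [27, 11] -> [23, 7]
  probe: [-31, 4, -36, 44, 43, -34, -15, 39, 12] -> [12, 39, -15, -34, 43, 44, -36, 4, -31] -> [12, 39, 43, 44] -> [8, 35, 39, 40]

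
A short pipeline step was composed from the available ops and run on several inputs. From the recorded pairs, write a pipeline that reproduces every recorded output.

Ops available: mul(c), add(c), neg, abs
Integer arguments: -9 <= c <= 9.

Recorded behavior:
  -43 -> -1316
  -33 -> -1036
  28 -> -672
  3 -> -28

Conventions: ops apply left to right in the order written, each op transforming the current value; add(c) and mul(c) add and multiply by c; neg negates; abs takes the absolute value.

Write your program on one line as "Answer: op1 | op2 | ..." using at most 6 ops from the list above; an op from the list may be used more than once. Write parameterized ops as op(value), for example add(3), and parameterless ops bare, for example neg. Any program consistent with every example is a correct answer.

neg | add(4) | mul(-7) | abs | mul(-4)

Check, running the answer program on each example:
  -43 -> 43 -> 47 -> -329 -> 329 -> -1316
  -33 -> 33 -> 37 -> -259 -> 259 -> -1036
  28 -> -28 -> -24 -> 168 -> 168 -> -672
  3 -> -3 -> 1 -> -7 -> 7 -> -28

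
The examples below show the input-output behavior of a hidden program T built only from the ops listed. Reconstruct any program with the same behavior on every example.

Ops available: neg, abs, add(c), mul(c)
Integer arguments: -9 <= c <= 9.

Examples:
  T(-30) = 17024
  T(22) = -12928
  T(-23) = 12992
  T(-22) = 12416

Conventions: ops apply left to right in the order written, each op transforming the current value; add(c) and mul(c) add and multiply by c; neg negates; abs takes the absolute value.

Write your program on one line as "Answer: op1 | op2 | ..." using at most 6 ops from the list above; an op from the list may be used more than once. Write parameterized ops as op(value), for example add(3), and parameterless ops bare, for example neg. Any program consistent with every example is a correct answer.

mul(-9) | add(-4) | mul(-8) | neg | mul(8)

Check, running the answer program on each example:
  -30 -> 270 -> 266 -> -2128 -> 2128 -> 17024
  22 -> -198 -> -202 -> 1616 -> -1616 -> -12928
  -23 -> 207 -> 203 -> -1624 -> 1624 -> 12992
  -22 -> 198 -> 194 -> -1552 -> 1552 -> 12416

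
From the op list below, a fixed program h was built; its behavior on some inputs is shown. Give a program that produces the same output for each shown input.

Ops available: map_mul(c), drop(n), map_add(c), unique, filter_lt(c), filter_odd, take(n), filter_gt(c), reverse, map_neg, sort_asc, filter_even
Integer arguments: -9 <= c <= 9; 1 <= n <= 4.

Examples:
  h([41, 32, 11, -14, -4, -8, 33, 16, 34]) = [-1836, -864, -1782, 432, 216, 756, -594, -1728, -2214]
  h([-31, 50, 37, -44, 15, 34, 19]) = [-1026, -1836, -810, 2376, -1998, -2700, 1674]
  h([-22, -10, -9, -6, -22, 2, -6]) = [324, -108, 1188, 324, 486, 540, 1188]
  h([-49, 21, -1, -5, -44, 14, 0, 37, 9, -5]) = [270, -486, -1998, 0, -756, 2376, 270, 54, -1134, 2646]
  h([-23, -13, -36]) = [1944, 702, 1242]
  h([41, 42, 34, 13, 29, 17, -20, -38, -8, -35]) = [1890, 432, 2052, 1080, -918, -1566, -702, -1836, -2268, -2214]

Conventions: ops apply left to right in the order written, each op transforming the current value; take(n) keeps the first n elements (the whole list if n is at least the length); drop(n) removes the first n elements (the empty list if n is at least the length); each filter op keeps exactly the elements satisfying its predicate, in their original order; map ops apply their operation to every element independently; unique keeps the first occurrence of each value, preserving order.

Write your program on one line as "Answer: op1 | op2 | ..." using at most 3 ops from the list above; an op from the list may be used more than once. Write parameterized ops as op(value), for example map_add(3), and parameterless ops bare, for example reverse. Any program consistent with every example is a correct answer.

reverse | map_mul(-9) | map_mul(6)

Check, running the answer program on each example:
  [41, 32, 11, -14, -4, -8, 33, 16, 34] -> [34, 16, 33, -8, -4, -14, 11, 32, 41] -> [-306, -144, -297, 72, 36, 126, -99, -288, -369] -> [-1836, -864, -1782, 432, 216, 756, -594, -1728, -2214]
  [-31, 50, 37, -44, 15, 34, 19] -> [19, 34, 15, -44, 37, 50, -31] -> [-171, -306, -135, 396, -333, -450, 279] -> [-1026, -1836, -810, 2376, -1998, -2700, 1674]
  [-22, -10, -9, -6, -22, 2, -6] -> [-6, 2, -22, -6, -9, -10, -22] -> [54, -18, 198, 54, 81, 90, 198] -> [324, -108, 1188, 324, 486, 540, 1188]
  [-49, 21, -1, -5, -44, 14, 0, 37, 9, -5] -> [-5, 9, 37, 0, 14, -44, -5, -1, 21, -49] -> [45, -81, -333, 0, -126, 396, 45, 9, -189, 441] -> [270, -486, -1998, 0, -756, 2376, 270, 54, -1134, 2646]
  [-23, -13, -36] -> [-36, -13, -23] -> [324, 117, 207] -> [1944, 702, 1242]
  [41, 42, 34, 13, 29, 17, -20, -38, -8, -35] -> [-35, -8, -38, -20, 17, 29, 13, 34, 42, 41] -> [315, 72, 342, 180, -153, -261, -117, -306, -378, -369] -> [1890, 432, 2052, 1080, -918, -1566, -702, -1836, -2268, -2214]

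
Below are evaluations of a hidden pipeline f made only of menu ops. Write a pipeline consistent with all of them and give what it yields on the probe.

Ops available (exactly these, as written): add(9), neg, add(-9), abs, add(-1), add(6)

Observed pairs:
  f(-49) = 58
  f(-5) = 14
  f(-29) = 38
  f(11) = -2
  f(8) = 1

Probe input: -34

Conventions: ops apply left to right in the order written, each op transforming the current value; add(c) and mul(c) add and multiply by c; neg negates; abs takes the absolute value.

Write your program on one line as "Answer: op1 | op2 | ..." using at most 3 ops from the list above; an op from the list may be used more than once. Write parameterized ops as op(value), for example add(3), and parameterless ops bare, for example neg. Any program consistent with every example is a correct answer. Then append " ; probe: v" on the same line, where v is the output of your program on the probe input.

neg | add(9) ; probe: 43

Check, running the answer program on each example:
  -49 -> 49 -> 58
  -5 -> 5 -> 14
  -29 -> 29 -> 38
  11 -> -11 -> -2
  8 -> -8 -> 1
  probe: -34 -> 34 -> 43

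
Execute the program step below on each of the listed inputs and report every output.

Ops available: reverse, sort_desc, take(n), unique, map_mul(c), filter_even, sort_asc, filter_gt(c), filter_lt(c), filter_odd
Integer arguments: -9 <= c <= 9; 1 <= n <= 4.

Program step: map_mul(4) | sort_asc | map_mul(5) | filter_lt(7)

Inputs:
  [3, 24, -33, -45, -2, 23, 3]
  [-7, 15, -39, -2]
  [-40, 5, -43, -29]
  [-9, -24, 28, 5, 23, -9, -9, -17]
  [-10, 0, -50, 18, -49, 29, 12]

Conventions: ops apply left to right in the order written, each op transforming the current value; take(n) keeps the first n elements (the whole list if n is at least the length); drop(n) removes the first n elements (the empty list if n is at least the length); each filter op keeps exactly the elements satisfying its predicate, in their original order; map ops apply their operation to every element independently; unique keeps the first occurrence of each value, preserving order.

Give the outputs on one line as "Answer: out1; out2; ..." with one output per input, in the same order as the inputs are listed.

Execution, op by op:
  [3, 24, -33, -45, -2, 23, 3] -> [12, 96, -132, -180, -8, 92, 12] -> [-180, -132, -8, 12, 12, 92, 96] -> [-900, -660, -40, 60, 60, 460, 480] -> [-900, -660, -40]
  [-7, 15, -39, -2] -> [-28, 60, -156, -8] -> [-156, -28, -8, 60] -> [-780, -140, -40, 300] -> [-780, -140, -40]
  [-40, 5, -43, -29] -> [-160, 20, -172, -116] -> [-172, -160, -116, 20] -> [-860, -800, -580, 100] -> [-860, -800, -580]
  [-9, -24, 28, 5, 23, -9, -9, -17] -> [-36, -96, 112, 20, 92, -36, -36, -68] -> [-96, -68, -36, -36, -36, 20, 92, 112] -> [-480, -340, -180, -180, -180, 100, 460, 560] -> [-480, -340, -180, -180, -180]
  [-10, 0, -50, 18, -49, 29, 12] -> [-40, 0, -200, 72, -196, 116, 48] -> [-200, -196, -40, 0, 48, 72, 116] -> [-1000, -980, -200, 0, 240, 360, 580] -> [-1000, -980, -200, 0]

[-900, -660, -40]; [-780, -140, -40]; [-860, -800, -580]; [-480, -340, -180, -180, -180]; [-1000, -980, -200, 0]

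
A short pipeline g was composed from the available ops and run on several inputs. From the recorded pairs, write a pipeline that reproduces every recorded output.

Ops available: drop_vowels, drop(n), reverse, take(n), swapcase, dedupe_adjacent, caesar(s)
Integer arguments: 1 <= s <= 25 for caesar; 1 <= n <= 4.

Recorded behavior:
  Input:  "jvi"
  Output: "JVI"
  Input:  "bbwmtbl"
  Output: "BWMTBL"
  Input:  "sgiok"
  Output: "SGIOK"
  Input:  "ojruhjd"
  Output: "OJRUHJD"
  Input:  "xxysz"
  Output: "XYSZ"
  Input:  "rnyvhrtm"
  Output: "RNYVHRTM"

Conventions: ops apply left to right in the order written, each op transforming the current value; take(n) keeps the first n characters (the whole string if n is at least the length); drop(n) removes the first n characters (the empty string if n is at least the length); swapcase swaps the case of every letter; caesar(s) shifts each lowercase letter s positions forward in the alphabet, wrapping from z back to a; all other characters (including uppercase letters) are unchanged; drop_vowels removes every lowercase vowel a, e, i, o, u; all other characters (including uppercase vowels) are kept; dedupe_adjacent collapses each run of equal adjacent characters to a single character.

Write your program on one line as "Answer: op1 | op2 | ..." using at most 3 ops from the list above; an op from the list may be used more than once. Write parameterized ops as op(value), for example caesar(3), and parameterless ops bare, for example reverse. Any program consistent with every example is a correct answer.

dedupe_adjacent | swapcase

Check, running the answer program on each example:
  "jvi" -> "jvi" -> "JVI"
  "bbwmtbl" -> "bwmtbl" -> "BWMTBL"
  "sgiok" -> "sgiok" -> "SGIOK"
  "ojruhjd" -> "ojruhjd" -> "OJRUHJD"
  "xxysz" -> "xysz" -> "XYSZ"
  "rnyvhrtm" -> "rnyvhrtm" -> "RNYVHRTM"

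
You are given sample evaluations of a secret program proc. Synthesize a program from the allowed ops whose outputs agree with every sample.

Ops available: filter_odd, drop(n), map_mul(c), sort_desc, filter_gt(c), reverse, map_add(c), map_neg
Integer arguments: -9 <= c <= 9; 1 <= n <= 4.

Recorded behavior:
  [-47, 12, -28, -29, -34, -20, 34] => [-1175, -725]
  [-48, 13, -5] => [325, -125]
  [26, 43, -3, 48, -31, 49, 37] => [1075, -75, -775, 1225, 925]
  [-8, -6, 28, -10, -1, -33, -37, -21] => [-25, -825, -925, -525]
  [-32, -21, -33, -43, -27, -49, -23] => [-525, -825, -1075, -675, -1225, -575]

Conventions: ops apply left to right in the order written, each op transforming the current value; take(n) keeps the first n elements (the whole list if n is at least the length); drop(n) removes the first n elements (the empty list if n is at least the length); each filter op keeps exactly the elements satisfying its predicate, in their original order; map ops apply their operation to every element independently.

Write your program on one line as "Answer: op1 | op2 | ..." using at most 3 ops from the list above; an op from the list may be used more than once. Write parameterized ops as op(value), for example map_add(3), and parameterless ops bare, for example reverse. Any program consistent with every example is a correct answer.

map_mul(-5) | map_mul(-5) | filter_odd

Check, running the answer program on each example:
  [-47, 12, -28, -29, -34, -20, 34] -> [235, -60, 140, 145, 170, 100, -170] -> [-1175, 300, -700, -725, -850, -500, 850] -> [-1175, -725]
  [-48, 13, -5] -> [240, -65, 25] -> [-1200, 325, -125] -> [325, -125]
  [26, 43, -3, 48, -31, 49, 37] -> [-130, -215, 15, -240, 155, -245, -185] -> [650, 1075, -75, 1200, -775, 1225, 925] -> [1075, -75, -775, 1225, 925]
  [-8, -6, 28, -10, -1, -33, -37, -21] -> [40, 30, -140, 50, 5, 165, 185, 105] -> [-200, -150, 700, -250, -25, -825, -925, -525] -> [-25, -825, -925, -525]
  [-32, -21, -33, -43, -27, -49, -23] -> [160, 105, 165, 215, 135, 245, 115] -> [-800, -525, -825, -1075, -675, -1225, -575] -> [-525, -825, -1075, -675, -1225, -575]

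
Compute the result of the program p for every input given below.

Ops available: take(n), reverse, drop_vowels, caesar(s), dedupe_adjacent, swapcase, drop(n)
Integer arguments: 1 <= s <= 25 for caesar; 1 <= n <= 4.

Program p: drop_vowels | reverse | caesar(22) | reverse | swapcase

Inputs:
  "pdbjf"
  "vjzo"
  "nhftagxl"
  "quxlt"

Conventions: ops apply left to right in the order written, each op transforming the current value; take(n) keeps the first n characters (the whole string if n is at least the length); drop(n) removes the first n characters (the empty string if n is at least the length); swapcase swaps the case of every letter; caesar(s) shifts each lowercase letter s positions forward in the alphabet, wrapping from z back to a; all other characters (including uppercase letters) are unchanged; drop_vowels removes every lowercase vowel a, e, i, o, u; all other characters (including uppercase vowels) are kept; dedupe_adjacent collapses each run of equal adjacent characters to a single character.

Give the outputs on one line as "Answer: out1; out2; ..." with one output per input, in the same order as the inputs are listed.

"LZXFB"; "RFV"; "JDBPCTH"; "MTHP"

Execution, op by op:
  "pdbjf" -> "pdbjf" -> "fjbdp" -> "bfxzl" -> "lzxfb" -> "LZXFB"
  "vjzo" -> "vjz" -> "zjv" -> "vfr" -> "rfv" -> "RFV"
  "nhftagxl" -> "nhftgxl" -> "lxgtfhn" -> "htcpbdj" -> "jdbpcth" -> "JDBPCTH"
  "quxlt" -> "qxlt" -> "tlxq" -> "phtm" -> "mthp" -> "MTHP"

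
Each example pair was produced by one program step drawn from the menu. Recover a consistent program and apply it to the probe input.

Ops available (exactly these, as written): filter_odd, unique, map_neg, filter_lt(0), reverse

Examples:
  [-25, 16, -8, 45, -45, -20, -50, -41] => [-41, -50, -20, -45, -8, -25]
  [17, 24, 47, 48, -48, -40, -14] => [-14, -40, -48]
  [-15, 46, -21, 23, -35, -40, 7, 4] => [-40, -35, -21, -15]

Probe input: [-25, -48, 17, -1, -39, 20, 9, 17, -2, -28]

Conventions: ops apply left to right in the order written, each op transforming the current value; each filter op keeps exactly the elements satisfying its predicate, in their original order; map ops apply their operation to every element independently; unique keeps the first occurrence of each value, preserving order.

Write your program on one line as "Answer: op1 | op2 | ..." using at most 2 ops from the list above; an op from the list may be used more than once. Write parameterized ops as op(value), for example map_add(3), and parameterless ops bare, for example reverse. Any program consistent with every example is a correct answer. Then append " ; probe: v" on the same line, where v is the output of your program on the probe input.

reverse | filter_lt(0) ; probe: [-28, -2, -39, -1, -48, -25]

Check, running the answer program on each example:
  [-25, 16, -8, 45, -45, -20, -50, -41] -> [-41, -50, -20, -45, 45, -8, 16, -25] -> [-41, -50, -20, -45, -8, -25]
  [17, 24, 47, 48, -48, -40, -14] -> [-14, -40, -48, 48, 47, 24, 17] -> [-14, -40, -48]
  [-15, 46, -21, 23, -35, -40, 7, 4] -> [4, 7, -40, -35, 23, -21, 46, -15] -> [-40, -35, -21, -15]
  probe: [-25, -48, 17, -1, -39, 20, 9, 17, -2, -28] -> [-28, -2, 17, 9, 20, -39, -1, 17, -48, -25] -> [-28, -2, -39, -1, -48, -25]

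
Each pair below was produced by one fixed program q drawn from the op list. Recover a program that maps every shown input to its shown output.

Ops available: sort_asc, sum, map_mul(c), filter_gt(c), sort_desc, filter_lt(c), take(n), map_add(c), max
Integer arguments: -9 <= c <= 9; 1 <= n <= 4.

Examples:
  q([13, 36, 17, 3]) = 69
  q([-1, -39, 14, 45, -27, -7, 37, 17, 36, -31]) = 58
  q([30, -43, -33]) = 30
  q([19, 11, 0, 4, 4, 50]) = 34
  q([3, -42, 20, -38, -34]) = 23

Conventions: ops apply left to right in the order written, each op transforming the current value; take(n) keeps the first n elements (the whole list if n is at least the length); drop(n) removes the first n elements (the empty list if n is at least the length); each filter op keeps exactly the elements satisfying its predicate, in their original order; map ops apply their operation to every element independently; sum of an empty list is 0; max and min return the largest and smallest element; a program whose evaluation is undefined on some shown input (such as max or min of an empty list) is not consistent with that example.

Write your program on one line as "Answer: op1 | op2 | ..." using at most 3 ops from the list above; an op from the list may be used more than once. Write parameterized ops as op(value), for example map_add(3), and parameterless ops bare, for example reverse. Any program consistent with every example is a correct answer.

take(4) | filter_gt(-7) | sum

Check, running the answer program on each example:
  [13, 36, 17, 3] -> [13, 36, 17, 3] -> [13, 36, 17, 3] -> 69
  [-1, -39, 14, 45, -27, -7, 37, 17, 36, -31] -> [-1, -39, 14, 45] -> [-1, 14, 45] -> 58
  [30, -43, -33] -> [30, -43, -33] -> [30] -> 30
  [19, 11, 0, 4, 4, 50] -> [19, 11, 0, 4] -> [19, 11, 0, 4] -> 34
  [3, -42, 20, -38, -34] -> [3, -42, 20, -38] -> [3, 20] -> 23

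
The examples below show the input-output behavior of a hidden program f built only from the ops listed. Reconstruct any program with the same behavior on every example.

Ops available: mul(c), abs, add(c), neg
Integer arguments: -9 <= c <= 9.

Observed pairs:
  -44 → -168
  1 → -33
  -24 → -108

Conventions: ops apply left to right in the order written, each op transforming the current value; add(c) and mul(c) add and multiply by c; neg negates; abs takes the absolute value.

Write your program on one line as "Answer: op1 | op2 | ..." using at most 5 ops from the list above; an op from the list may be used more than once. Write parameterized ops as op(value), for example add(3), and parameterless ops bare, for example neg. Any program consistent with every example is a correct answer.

add(-3) | add(-9) | neg | mul(-3)

Check, running the answer program on each example:
  -44 -> -47 -> -56 -> 56 -> -168
  1 -> -2 -> -11 -> 11 -> -33
  -24 -> -27 -> -36 -> 36 -> -108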